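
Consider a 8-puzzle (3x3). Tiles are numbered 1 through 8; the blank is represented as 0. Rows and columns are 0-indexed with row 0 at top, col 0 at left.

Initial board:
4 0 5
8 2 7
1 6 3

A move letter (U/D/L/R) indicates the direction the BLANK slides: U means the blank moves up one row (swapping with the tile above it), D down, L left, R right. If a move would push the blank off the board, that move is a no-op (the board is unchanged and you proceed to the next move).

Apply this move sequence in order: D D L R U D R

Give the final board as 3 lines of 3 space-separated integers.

Answer: 4 2 5
8 6 7
1 3 0

Derivation:
After move 1 (D):
4 2 5
8 0 7
1 6 3

After move 2 (D):
4 2 5
8 6 7
1 0 3

After move 3 (L):
4 2 5
8 6 7
0 1 3

After move 4 (R):
4 2 5
8 6 7
1 0 3

After move 5 (U):
4 2 5
8 0 7
1 6 3

After move 6 (D):
4 2 5
8 6 7
1 0 3

After move 7 (R):
4 2 5
8 6 7
1 3 0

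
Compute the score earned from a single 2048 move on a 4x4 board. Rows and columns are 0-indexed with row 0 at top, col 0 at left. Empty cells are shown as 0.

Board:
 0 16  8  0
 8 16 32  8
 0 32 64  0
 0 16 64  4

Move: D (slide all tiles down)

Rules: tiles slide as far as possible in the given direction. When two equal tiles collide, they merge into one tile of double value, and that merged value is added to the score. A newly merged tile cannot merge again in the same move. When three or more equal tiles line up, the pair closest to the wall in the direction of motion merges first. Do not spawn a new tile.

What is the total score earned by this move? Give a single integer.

Answer: 160

Derivation:
Slide down:
col 0: [0, 8, 0, 0] -> [0, 0, 0, 8]  score +0 (running 0)
col 1: [16, 16, 32, 16] -> [0, 32, 32, 16]  score +32 (running 32)
col 2: [8, 32, 64, 64] -> [0, 8, 32, 128]  score +128 (running 160)
col 3: [0, 8, 0, 4] -> [0, 0, 8, 4]  score +0 (running 160)
Board after move:
  0   0   0   0
  0  32   8   0
  0  32  32   8
  8  16 128   4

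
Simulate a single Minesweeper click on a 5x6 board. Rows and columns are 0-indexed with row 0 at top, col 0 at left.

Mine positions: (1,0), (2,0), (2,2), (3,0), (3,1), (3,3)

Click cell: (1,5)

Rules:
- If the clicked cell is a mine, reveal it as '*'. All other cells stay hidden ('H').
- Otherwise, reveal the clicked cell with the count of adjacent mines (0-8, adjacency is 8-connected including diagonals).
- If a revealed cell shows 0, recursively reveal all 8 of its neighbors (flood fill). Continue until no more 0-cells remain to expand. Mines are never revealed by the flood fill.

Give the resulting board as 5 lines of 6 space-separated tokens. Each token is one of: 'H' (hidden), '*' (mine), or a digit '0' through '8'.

H 1 0 0 0 0
H 3 1 1 0 0
H H H 2 1 0
H H H H 1 0
H H H H 1 0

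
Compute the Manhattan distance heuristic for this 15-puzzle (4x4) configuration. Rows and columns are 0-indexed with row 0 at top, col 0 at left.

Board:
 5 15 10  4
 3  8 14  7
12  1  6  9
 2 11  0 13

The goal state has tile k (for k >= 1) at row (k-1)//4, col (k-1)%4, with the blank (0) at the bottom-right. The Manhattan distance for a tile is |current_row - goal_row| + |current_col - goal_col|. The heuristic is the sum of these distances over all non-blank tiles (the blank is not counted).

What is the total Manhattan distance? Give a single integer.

Tile 5: (0,0)->(1,0) = 1
Tile 15: (0,1)->(3,2) = 4
Tile 10: (0,2)->(2,1) = 3
Tile 4: (0,3)->(0,3) = 0
Tile 3: (1,0)->(0,2) = 3
Tile 8: (1,1)->(1,3) = 2
Tile 14: (1,2)->(3,1) = 3
Tile 7: (1,3)->(1,2) = 1
Tile 12: (2,0)->(2,3) = 3
Tile 1: (2,1)->(0,0) = 3
Tile 6: (2,2)->(1,1) = 2
Tile 9: (2,3)->(2,0) = 3
Tile 2: (3,0)->(0,1) = 4
Tile 11: (3,1)->(2,2) = 2
Tile 13: (3,3)->(3,0) = 3
Sum: 1 + 4 + 3 + 0 + 3 + 2 + 3 + 1 + 3 + 3 + 2 + 3 + 4 + 2 + 3 = 37

Answer: 37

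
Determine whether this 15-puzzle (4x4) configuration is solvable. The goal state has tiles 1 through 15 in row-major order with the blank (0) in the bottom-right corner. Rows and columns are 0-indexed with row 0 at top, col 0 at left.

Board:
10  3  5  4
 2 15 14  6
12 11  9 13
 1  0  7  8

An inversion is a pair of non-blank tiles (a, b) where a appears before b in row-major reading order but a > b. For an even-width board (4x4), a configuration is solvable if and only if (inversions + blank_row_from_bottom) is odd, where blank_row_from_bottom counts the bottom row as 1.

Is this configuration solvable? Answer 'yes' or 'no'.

Inversions: 50
Blank is in row 3 (0-indexed from top), which is row 1 counting from the bottom (bottom = 1).
50 + 1 = 51, which is odd, so the puzzle is solvable.

Answer: yes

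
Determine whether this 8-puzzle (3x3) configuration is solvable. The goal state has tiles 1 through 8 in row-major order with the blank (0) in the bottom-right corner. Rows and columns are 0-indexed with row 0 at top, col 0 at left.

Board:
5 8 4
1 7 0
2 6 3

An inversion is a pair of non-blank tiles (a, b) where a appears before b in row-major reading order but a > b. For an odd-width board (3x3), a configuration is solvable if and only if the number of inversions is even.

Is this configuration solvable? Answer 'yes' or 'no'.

Inversions (pairs i<j in row-major order where tile[i] > tile[j] > 0): 17
17 is odd, so the puzzle is not solvable.

Answer: no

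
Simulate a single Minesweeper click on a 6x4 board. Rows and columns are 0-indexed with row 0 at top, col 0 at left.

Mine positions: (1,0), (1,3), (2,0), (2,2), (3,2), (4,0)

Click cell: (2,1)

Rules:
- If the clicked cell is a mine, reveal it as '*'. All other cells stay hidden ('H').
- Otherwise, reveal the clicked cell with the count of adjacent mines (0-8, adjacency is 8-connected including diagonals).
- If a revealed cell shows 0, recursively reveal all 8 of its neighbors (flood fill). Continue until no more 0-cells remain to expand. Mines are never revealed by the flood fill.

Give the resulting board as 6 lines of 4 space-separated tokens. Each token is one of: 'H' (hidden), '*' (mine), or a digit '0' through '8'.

H H H H
H H H H
H 4 H H
H H H H
H H H H
H H H H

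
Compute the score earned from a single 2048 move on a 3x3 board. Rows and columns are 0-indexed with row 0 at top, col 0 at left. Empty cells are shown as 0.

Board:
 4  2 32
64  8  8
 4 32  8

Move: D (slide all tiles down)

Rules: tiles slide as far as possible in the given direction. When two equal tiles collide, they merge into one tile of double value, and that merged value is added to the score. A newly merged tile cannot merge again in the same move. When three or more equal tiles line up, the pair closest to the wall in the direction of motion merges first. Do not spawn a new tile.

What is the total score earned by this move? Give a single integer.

Answer: 16

Derivation:
Slide down:
col 0: [4, 64, 4] -> [4, 64, 4]  score +0 (running 0)
col 1: [2, 8, 32] -> [2, 8, 32]  score +0 (running 0)
col 2: [32, 8, 8] -> [0, 32, 16]  score +16 (running 16)
Board after move:
 4  2  0
64  8 32
 4 32 16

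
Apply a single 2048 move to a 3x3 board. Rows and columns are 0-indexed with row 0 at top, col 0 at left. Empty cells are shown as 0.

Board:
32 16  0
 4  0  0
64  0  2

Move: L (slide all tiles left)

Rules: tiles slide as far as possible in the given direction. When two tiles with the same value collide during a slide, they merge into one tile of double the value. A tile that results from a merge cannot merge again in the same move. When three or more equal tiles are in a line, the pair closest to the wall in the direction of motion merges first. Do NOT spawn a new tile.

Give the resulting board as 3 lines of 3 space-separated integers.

Answer: 32 16  0
 4  0  0
64  2  0

Derivation:
Slide left:
row 0: [32, 16, 0] -> [32, 16, 0]
row 1: [4, 0, 0] -> [4, 0, 0]
row 2: [64, 0, 2] -> [64, 2, 0]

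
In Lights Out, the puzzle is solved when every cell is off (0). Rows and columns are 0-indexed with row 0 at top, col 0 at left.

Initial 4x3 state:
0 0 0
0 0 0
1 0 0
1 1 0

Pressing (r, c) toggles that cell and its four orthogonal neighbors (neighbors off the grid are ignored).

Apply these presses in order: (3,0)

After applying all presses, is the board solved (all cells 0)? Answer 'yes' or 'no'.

Answer: yes

Derivation:
After press 1 at (3,0):
0 0 0
0 0 0
0 0 0
0 0 0

Lights still on: 0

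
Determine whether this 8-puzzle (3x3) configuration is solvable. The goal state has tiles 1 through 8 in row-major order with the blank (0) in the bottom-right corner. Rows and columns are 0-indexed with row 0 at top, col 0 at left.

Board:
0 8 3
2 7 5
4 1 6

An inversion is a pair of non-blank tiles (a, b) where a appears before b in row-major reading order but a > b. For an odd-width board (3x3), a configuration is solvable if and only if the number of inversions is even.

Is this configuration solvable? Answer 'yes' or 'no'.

Inversions (pairs i<j in row-major order where tile[i] > tile[j] > 0): 17
17 is odd, so the puzzle is not solvable.

Answer: no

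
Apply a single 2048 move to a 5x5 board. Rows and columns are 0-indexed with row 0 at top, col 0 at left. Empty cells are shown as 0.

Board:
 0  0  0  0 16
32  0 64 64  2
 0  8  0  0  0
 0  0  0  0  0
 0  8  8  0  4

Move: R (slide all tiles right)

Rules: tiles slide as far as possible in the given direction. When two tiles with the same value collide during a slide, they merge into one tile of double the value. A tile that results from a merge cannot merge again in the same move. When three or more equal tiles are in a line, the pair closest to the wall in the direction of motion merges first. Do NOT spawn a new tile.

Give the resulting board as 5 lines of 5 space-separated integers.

Answer:   0   0   0   0  16
  0   0  32 128   2
  0   0   0   0   8
  0   0   0   0   0
  0   0   0  16   4

Derivation:
Slide right:
row 0: [0, 0, 0, 0, 16] -> [0, 0, 0, 0, 16]
row 1: [32, 0, 64, 64, 2] -> [0, 0, 32, 128, 2]
row 2: [0, 8, 0, 0, 0] -> [0, 0, 0, 0, 8]
row 3: [0, 0, 0, 0, 0] -> [0, 0, 0, 0, 0]
row 4: [0, 8, 8, 0, 4] -> [0, 0, 0, 16, 4]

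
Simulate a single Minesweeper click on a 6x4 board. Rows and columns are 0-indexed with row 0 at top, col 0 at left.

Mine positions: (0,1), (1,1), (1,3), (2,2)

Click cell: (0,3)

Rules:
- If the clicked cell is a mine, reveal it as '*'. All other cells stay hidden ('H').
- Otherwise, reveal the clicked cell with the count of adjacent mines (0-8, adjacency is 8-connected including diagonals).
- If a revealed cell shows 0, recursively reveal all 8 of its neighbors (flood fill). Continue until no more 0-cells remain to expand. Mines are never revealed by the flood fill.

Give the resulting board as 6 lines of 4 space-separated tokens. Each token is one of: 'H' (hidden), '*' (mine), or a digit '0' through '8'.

H H H 1
H H H H
H H H H
H H H H
H H H H
H H H H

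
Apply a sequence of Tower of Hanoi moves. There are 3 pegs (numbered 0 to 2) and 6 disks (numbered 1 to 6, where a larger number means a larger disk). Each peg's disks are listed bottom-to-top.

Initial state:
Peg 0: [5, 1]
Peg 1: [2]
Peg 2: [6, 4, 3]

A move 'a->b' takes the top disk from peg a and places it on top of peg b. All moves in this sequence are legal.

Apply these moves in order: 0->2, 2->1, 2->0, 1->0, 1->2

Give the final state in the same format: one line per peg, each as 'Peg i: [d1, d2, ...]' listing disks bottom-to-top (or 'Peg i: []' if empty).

After move 1 (0->2):
Peg 0: [5]
Peg 1: [2]
Peg 2: [6, 4, 3, 1]

After move 2 (2->1):
Peg 0: [5]
Peg 1: [2, 1]
Peg 2: [6, 4, 3]

After move 3 (2->0):
Peg 0: [5, 3]
Peg 1: [2, 1]
Peg 2: [6, 4]

After move 4 (1->0):
Peg 0: [5, 3, 1]
Peg 1: [2]
Peg 2: [6, 4]

After move 5 (1->2):
Peg 0: [5, 3, 1]
Peg 1: []
Peg 2: [6, 4, 2]

Answer: Peg 0: [5, 3, 1]
Peg 1: []
Peg 2: [6, 4, 2]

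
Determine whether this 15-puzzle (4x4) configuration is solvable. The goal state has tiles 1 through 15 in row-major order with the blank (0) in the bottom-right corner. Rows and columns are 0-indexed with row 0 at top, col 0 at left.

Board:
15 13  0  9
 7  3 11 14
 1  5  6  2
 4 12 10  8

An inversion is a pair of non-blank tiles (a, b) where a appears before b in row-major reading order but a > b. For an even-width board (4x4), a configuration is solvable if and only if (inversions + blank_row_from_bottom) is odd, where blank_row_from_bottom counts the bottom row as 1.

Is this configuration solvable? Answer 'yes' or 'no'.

Answer: no

Derivation:
Inversions: 64
Blank is in row 0 (0-indexed from top), which is row 4 counting from the bottom (bottom = 1).
64 + 4 = 68, which is even, so the puzzle is not solvable.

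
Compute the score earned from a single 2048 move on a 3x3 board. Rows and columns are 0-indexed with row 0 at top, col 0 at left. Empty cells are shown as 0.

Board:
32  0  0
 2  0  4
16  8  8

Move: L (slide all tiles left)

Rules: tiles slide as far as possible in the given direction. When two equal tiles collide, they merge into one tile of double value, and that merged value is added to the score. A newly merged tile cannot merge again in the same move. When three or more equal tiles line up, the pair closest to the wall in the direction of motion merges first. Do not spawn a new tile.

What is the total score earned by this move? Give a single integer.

Slide left:
row 0: [32, 0, 0] -> [32, 0, 0]  score +0 (running 0)
row 1: [2, 0, 4] -> [2, 4, 0]  score +0 (running 0)
row 2: [16, 8, 8] -> [16, 16, 0]  score +16 (running 16)
Board after move:
32  0  0
 2  4  0
16 16  0

Answer: 16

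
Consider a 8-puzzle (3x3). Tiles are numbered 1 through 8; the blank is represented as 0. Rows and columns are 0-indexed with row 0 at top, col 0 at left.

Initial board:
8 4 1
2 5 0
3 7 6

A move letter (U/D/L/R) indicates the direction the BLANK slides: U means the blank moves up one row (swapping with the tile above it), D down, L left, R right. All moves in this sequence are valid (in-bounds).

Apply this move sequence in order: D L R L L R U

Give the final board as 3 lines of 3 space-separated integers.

Answer: 8 4 1
2 0 6
3 5 7

Derivation:
After move 1 (D):
8 4 1
2 5 6
3 7 0

After move 2 (L):
8 4 1
2 5 6
3 0 7

After move 3 (R):
8 4 1
2 5 6
3 7 0

After move 4 (L):
8 4 1
2 5 6
3 0 7

After move 5 (L):
8 4 1
2 5 6
0 3 7

After move 6 (R):
8 4 1
2 5 6
3 0 7

After move 7 (U):
8 4 1
2 0 6
3 5 7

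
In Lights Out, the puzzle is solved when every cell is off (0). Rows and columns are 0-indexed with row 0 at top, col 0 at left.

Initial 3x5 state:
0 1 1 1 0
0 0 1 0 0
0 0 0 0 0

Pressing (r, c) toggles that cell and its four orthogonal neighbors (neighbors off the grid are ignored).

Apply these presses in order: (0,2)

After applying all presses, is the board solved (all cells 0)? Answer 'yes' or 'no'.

Answer: yes

Derivation:
After press 1 at (0,2):
0 0 0 0 0
0 0 0 0 0
0 0 0 0 0

Lights still on: 0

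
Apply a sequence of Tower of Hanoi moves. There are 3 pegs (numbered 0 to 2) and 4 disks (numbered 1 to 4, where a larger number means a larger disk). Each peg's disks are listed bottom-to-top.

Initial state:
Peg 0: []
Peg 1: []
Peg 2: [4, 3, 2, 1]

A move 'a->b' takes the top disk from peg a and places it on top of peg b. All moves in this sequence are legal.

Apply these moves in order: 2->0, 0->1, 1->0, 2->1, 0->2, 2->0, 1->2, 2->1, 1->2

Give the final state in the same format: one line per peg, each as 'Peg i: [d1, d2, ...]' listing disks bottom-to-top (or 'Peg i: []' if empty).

After move 1 (2->0):
Peg 0: [1]
Peg 1: []
Peg 2: [4, 3, 2]

After move 2 (0->1):
Peg 0: []
Peg 1: [1]
Peg 2: [4, 3, 2]

After move 3 (1->0):
Peg 0: [1]
Peg 1: []
Peg 2: [4, 3, 2]

After move 4 (2->1):
Peg 0: [1]
Peg 1: [2]
Peg 2: [4, 3]

After move 5 (0->2):
Peg 0: []
Peg 1: [2]
Peg 2: [4, 3, 1]

After move 6 (2->0):
Peg 0: [1]
Peg 1: [2]
Peg 2: [4, 3]

After move 7 (1->2):
Peg 0: [1]
Peg 1: []
Peg 2: [4, 3, 2]

After move 8 (2->1):
Peg 0: [1]
Peg 1: [2]
Peg 2: [4, 3]

After move 9 (1->2):
Peg 0: [1]
Peg 1: []
Peg 2: [4, 3, 2]

Answer: Peg 0: [1]
Peg 1: []
Peg 2: [4, 3, 2]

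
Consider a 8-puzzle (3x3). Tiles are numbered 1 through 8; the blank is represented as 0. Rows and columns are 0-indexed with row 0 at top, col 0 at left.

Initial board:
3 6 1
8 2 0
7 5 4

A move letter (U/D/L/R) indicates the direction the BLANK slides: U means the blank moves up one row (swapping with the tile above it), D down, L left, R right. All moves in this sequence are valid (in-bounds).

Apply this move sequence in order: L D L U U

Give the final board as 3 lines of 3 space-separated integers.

After move 1 (L):
3 6 1
8 0 2
7 5 4

After move 2 (D):
3 6 1
8 5 2
7 0 4

After move 3 (L):
3 6 1
8 5 2
0 7 4

After move 4 (U):
3 6 1
0 5 2
8 7 4

After move 5 (U):
0 6 1
3 5 2
8 7 4

Answer: 0 6 1
3 5 2
8 7 4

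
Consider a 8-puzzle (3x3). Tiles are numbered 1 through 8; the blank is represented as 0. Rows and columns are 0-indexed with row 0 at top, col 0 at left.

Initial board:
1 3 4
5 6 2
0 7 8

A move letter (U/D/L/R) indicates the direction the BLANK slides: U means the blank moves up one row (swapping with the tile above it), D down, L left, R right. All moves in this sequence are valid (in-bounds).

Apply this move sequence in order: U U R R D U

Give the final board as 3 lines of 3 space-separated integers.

After move 1 (U):
1 3 4
0 6 2
5 7 8

After move 2 (U):
0 3 4
1 6 2
5 7 8

After move 3 (R):
3 0 4
1 6 2
5 7 8

After move 4 (R):
3 4 0
1 6 2
5 7 8

After move 5 (D):
3 4 2
1 6 0
5 7 8

After move 6 (U):
3 4 0
1 6 2
5 7 8

Answer: 3 4 0
1 6 2
5 7 8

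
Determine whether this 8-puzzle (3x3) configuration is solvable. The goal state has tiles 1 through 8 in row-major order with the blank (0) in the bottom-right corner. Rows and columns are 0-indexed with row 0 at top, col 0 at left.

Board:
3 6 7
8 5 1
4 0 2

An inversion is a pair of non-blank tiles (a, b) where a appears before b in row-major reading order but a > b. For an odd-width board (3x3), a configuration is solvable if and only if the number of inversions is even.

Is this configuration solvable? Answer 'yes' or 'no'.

Answer: yes

Derivation:
Inversions (pairs i<j in row-major order where tile[i] > tile[j] > 0): 18
18 is even, so the puzzle is solvable.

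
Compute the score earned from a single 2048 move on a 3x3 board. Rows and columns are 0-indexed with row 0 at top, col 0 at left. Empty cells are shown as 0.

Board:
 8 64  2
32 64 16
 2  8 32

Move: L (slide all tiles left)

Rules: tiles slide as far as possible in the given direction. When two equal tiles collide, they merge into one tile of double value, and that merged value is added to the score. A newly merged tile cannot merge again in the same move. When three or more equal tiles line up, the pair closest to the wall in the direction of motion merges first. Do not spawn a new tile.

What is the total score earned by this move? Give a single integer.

Answer: 0

Derivation:
Slide left:
row 0: [8, 64, 2] -> [8, 64, 2]  score +0 (running 0)
row 1: [32, 64, 16] -> [32, 64, 16]  score +0 (running 0)
row 2: [2, 8, 32] -> [2, 8, 32]  score +0 (running 0)
Board after move:
 8 64  2
32 64 16
 2  8 32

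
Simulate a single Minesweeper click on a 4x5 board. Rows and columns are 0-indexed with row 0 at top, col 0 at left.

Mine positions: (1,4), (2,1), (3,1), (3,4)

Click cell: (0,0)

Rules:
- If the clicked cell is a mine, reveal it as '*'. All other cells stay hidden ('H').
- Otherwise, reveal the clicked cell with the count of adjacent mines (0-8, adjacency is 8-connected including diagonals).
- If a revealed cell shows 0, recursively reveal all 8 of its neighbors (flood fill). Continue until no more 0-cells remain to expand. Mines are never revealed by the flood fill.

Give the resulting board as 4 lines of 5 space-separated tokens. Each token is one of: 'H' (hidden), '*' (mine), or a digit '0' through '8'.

0 0 0 1 H
1 1 1 1 H
H H H H H
H H H H H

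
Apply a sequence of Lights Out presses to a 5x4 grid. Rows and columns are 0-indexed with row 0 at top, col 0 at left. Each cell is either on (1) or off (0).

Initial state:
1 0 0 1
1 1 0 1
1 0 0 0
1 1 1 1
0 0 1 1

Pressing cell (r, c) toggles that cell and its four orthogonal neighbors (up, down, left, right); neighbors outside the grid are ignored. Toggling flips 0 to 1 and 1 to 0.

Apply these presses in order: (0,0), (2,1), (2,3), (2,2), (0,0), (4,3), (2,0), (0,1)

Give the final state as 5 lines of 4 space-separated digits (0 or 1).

Answer: 0 1 1 1
0 1 1 0
1 1 1 0
0 0 0 1
0 0 0 0

Derivation:
After press 1 at (0,0):
0 1 0 1
0 1 0 1
1 0 0 0
1 1 1 1
0 0 1 1

After press 2 at (2,1):
0 1 0 1
0 0 0 1
0 1 1 0
1 0 1 1
0 0 1 1

After press 3 at (2,3):
0 1 0 1
0 0 0 0
0 1 0 1
1 0 1 0
0 0 1 1

After press 4 at (2,2):
0 1 0 1
0 0 1 0
0 0 1 0
1 0 0 0
0 0 1 1

After press 5 at (0,0):
1 0 0 1
1 0 1 0
0 0 1 0
1 0 0 0
0 0 1 1

After press 6 at (4,3):
1 0 0 1
1 0 1 0
0 0 1 0
1 0 0 1
0 0 0 0

After press 7 at (2,0):
1 0 0 1
0 0 1 0
1 1 1 0
0 0 0 1
0 0 0 0

After press 8 at (0,1):
0 1 1 1
0 1 1 0
1 1 1 0
0 0 0 1
0 0 0 0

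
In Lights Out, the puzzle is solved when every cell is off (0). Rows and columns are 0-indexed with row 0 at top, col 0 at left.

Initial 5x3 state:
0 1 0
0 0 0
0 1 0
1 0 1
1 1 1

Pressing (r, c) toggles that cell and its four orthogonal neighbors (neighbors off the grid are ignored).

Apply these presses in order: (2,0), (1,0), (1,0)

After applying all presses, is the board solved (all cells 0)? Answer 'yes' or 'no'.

Answer: no

Derivation:
After press 1 at (2,0):
0 1 0
1 0 0
1 0 0
0 0 1
1 1 1

After press 2 at (1,0):
1 1 0
0 1 0
0 0 0
0 0 1
1 1 1

After press 3 at (1,0):
0 1 0
1 0 0
1 0 0
0 0 1
1 1 1

Lights still on: 7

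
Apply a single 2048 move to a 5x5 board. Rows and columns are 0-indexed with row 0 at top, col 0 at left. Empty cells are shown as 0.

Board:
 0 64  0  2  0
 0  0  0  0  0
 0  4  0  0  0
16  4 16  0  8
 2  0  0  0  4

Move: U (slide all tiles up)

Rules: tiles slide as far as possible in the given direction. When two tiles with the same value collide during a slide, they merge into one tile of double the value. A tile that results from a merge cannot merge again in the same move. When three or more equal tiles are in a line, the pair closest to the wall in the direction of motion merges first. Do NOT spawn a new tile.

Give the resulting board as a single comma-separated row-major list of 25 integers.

Slide up:
col 0: [0, 0, 0, 16, 2] -> [16, 2, 0, 0, 0]
col 1: [64, 0, 4, 4, 0] -> [64, 8, 0, 0, 0]
col 2: [0, 0, 0, 16, 0] -> [16, 0, 0, 0, 0]
col 3: [2, 0, 0, 0, 0] -> [2, 0, 0, 0, 0]
col 4: [0, 0, 0, 8, 4] -> [8, 4, 0, 0, 0]

Answer: 16, 64, 16, 2, 8, 2, 8, 0, 0, 4, 0, 0, 0, 0, 0, 0, 0, 0, 0, 0, 0, 0, 0, 0, 0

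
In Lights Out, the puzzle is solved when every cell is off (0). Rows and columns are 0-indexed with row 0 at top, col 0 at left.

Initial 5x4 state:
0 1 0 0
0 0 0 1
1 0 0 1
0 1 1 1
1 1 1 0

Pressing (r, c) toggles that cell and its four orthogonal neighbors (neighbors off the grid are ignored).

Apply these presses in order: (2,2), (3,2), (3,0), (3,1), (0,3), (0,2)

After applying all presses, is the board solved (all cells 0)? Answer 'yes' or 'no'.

After press 1 at (2,2):
0 1 0 0
0 0 1 1
1 1 1 0
0 1 0 1
1 1 1 0

After press 2 at (3,2):
0 1 0 0
0 0 1 1
1 1 0 0
0 0 1 0
1 1 0 0

After press 3 at (3,0):
0 1 0 0
0 0 1 1
0 1 0 0
1 1 1 0
0 1 0 0

After press 4 at (3,1):
0 1 0 0
0 0 1 1
0 0 0 0
0 0 0 0
0 0 0 0

After press 5 at (0,3):
0 1 1 1
0 0 1 0
0 0 0 0
0 0 0 0
0 0 0 0

After press 6 at (0,2):
0 0 0 0
0 0 0 0
0 0 0 0
0 0 0 0
0 0 0 0

Lights still on: 0

Answer: yes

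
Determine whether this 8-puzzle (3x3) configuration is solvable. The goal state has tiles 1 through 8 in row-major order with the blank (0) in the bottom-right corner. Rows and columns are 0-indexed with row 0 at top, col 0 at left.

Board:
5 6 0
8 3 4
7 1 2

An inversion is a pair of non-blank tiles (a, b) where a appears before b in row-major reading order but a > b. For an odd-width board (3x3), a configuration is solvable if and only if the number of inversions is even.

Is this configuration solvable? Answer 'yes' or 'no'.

Inversions (pairs i<j in row-major order where tile[i] > tile[j] > 0): 19
19 is odd, so the puzzle is not solvable.

Answer: no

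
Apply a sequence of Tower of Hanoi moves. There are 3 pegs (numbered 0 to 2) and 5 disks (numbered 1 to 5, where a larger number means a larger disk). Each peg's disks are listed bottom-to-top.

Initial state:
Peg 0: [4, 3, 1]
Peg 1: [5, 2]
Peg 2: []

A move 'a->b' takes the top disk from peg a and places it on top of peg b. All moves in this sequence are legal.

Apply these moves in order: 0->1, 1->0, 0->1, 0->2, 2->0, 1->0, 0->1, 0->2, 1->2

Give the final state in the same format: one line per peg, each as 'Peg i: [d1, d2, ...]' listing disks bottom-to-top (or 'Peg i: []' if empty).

Answer: Peg 0: [4]
Peg 1: [5, 2]
Peg 2: [3, 1]

Derivation:
After move 1 (0->1):
Peg 0: [4, 3]
Peg 1: [5, 2, 1]
Peg 2: []

After move 2 (1->0):
Peg 0: [4, 3, 1]
Peg 1: [5, 2]
Peg 2: []

After move 3 (0->1):
Peg 0: [4, 3]
Peg 1: [5, 2, 1]
Peg 2: []

After move 4 (0->2):
Peg 0: [4]
Peg 1: [5, 2, 1]
Peg 2: [3]

After move 5 (2->0):
Peg 0: [4, 3]
Peg 1: [5, 2, 1]
Peg 2: []

After move 6 (1->0):
Peg 0: [4, 3, 1]
Peg 1: [5, 2]
Peg 2: []

After move 7 (0->1):
Peg 0: [4, 3]
Peg 1: [5, 2, 1]
Peg 2: []

After move 8 (0->2):
Peg 0: [4]
Peg 1: [5, 2, 1]
Peg 2: [3]

After move 9 (1->2):
Peg 0: [4]
Peg 1: [5, 2]
Peg 2: [3, 1]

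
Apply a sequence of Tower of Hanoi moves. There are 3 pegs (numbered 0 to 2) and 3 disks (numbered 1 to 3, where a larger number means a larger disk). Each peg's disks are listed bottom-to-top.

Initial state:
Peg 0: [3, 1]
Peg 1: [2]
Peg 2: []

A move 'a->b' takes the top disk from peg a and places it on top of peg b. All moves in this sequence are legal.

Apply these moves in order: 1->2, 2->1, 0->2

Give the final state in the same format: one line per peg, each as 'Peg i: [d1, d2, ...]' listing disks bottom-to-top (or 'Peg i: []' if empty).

After move 1 (1->2):
Peg 0: [3, 1]
Peg 1: []
Peg 2: [2]

After move 2 (2->1):
Peg 0: [3, 1]
Peg 1: [2]
Peg 2: []

After move 3 (0->2):
Peg 0: [3]
Peg 1: [2]
Peg 2: [1]

Answer: Peg 0: [3]
Peg 1: [2]
Peg 2: [1]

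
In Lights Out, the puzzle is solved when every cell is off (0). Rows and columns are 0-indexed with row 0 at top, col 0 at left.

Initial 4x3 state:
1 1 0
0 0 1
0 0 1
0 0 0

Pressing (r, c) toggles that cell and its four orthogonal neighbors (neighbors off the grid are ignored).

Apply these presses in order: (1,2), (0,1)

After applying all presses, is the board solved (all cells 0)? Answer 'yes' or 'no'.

After press 1 at (1,2):
1 1 1
0 1 0
0 0 0
0 0 0

After press 2 at (0,1):
0 0 0
0 0 0
0 0 0
0 0 0

Lights still on: 0

Answer: yes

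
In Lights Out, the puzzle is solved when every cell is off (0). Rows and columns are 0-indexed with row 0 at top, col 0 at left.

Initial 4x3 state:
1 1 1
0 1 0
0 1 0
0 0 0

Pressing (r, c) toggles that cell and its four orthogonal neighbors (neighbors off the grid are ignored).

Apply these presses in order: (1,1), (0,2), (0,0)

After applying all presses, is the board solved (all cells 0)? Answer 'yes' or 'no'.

Answer: yes

Derivation:
After press 1 at (1,1):
1 0 1
1 0 1
0 0 0
0 0 0

After press 2 at (0,2):
1 1 0
1 0 0
0 0 0
0 0 0

After press 3 at (0,0):
0 0 0
0 0 0
0 0 0
0 0 0

Lights still on: 0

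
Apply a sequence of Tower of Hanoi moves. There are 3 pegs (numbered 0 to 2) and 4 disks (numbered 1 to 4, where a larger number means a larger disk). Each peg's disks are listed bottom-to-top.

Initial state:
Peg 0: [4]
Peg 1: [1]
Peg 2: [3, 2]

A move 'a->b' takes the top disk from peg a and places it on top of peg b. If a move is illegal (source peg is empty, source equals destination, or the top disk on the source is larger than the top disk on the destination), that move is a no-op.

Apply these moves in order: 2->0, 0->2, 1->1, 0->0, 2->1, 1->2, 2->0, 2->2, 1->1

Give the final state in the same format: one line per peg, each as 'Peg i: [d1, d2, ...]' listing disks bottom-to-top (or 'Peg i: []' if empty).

After move 1 (2->0):
Peg 0: [4, 2]
Peg 1: [1]
Peg 2: [3]

After move 2 (0->2):
Peg 0: [4]
Peg 1: [1]
Peg 2: [3, 2]

After move 3 (1->1):
Peg 0: [4]
Peg 1: [1]
Peg 2: [3, 2]

After move 4 (0->0):
Peg 0: [4]
Peg 1: [1]
Peg 2: [3, 2]

After move 5 (2->1):
Peg 0: [4]
Peg 1: [1]
Peg 2: [3, 2]

After move 6 (1->2):
Peg 0: [4]
Peg 1: []
Peg 2: [3, 2, 1]

After move 7 (2->0):
Peg 0: [4, 1]
Peg 1: []
Peg 2: [3, 2]

After move 8 (2->2):
Peg 0: [4, 1]
Peg 1: []
Peg 2: [3, 2]

After move 9 (1->1):
Peg 0: [4, 1]
Peg 1: []
Peg 2: [3, 2]

Answer: Peg 0: [4, 1]
Peg 1: []
Peg 2: [3, 2]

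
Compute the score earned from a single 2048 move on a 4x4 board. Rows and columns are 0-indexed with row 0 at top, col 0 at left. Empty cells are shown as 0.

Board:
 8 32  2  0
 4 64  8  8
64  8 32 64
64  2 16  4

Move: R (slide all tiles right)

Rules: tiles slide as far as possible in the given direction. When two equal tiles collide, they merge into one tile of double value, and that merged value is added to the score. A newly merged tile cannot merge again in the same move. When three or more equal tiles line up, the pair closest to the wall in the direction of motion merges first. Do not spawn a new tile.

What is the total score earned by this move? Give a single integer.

Answer: 16

Derivation:
Slide right:
row 0: [8, 32, 2, 0] -> [0, 8, 32, 2]  score +0 (running 0)
row 1: [4, 64, 8, 8] -> [0, 4, 64, 16]  score +16 (running 16)
row 2: [64, 8, 32, 64] -> [64, 8, 32, 64]  score +0 (running 16)
row 3: [64, 2, 16, 4] -> [64, 2, 16, 4]  score +0 (running 16)
Board after move:
 0  8 32  2
 0  4 64 16
64  8 32 64
64  2 16  4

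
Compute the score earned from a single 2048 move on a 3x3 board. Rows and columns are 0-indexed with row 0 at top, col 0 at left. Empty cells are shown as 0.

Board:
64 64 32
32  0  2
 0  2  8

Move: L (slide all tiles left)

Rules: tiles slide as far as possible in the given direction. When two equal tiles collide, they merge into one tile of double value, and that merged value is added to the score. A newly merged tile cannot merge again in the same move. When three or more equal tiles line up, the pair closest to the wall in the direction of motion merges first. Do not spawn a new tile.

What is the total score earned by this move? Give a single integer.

Answer: 128

Derivation:
Slide left:
row 0: [64, 64, 32] -> [128, 32, 0]  score +128 (running 128)
row 1: [32, 0, 2] -> [32, 2, 0]  score +0 (running 128)
row 2: [0, 2, 8] -> [2, 8, 0]  score +0 (running 128)
Board after move:
128  32   0
 32   2   0
  2   8   0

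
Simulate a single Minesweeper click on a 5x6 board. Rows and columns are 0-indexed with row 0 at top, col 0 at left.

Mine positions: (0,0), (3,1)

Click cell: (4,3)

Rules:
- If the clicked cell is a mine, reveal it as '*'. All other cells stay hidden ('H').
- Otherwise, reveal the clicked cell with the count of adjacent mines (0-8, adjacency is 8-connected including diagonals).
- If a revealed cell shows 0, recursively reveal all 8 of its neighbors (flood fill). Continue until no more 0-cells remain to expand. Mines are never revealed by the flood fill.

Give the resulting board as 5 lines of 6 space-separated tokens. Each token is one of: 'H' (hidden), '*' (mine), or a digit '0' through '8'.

H 1 0 0 0 0
H 1 0 0 0 0
H 1 1 0 0 0
H H 1 0 0 0
H H 1 0 0 0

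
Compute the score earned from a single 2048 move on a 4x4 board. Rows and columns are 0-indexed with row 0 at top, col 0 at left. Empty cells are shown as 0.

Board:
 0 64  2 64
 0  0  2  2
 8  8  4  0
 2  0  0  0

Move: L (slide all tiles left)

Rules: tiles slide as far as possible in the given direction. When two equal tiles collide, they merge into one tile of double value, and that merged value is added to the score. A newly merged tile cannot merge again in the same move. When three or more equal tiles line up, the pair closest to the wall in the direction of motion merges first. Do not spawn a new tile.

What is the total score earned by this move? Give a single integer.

Answer: 20

Derivation:
Slide left:
row 0: [0, 64, 2, 64] -> [64, 2, 64, 0]  score +0 (running 0)
row 1: [0, 0, 2, 2] -> [4, 0, 0, 0]  score +4 (running 4)
row 2: [8, 8, 4, 0] -> [16, 4, 0, 0]  score +16 (running 20)
row 3: [2, 0, 0, 0] -> [2, 0, 0, 0]  score +0 (running 20)
Board after move:
64  2 64  0
 4  0  0  0
16  4  0  0
 2  0  0  0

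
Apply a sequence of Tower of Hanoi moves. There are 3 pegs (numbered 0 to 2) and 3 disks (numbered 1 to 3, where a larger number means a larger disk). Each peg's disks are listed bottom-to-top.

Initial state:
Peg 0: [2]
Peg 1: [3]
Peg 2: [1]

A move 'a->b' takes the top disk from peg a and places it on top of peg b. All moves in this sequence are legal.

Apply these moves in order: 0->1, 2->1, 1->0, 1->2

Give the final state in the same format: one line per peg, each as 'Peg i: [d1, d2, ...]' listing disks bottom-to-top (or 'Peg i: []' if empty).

Answer: Peg 0: [1]
Peg 1: [3]
Peg 2: [2]

Derivation:
After move 1 (0->1):
Peg 0: []
Peg 1: [3, 2]
Peg 2: [1]

After move 2 (2->1):
Peg 0: []
Peg 1: [3, 2, 1]
Peg 2: []

After move 3 (1->0):
Peg 0: [1]
Peg 1: [3, 2]
Peg 2: []

After move 4 (1->2):
Peg 0: [1]
Peg 1: [3]
Peg 2: [2]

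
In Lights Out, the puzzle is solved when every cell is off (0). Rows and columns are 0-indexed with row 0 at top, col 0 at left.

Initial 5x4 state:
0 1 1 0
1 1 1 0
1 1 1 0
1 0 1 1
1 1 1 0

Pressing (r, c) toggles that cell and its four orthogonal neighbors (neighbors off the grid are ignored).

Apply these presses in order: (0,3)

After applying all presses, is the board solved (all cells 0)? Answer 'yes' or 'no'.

After press 1 at (0,3):
0 1 0 1
1 1 1 1
1 1 1 0
1 0 1 1
1 1 1 0

Lights still on: 15

Answer: no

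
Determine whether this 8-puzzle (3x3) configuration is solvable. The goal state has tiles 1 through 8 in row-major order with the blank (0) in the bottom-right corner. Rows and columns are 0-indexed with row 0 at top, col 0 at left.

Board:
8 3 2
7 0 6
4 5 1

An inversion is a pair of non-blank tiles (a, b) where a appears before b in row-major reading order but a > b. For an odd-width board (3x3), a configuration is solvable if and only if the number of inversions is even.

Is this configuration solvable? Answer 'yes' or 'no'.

Inversions (pairs i<j in row-major order where tile[i] > tile[j] > 0): 19
19 is odd, so the puzzle is not solvable.

Answer: no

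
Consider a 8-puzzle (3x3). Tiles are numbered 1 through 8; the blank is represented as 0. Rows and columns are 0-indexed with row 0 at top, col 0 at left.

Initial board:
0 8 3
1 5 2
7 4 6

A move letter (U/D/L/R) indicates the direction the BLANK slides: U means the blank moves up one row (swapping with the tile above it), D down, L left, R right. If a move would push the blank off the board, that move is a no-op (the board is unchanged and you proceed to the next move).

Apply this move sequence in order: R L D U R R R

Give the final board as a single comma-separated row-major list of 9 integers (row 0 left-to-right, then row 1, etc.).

Answer: 8, 3, 0, 1, 5, 2, 7, 4, 6

Derivation:
After move 1 (R):
8 0 3
1 5 2
7 4 6

After move 2 (L):
0 8 3
1 5 2
7 4 6

After move 3 (D):
1 8 3
0 5 2
7 4 6

After move 4 (U):
0 8 3
1 5 2
7 4 6

After move 5 (R):
8 0 3
1 5 2
7 4 6

After move 6 (R):
8 3 0
1 5 2
7 4 6

After move 7 (R):
8 3 0
1 5 2
7 4 6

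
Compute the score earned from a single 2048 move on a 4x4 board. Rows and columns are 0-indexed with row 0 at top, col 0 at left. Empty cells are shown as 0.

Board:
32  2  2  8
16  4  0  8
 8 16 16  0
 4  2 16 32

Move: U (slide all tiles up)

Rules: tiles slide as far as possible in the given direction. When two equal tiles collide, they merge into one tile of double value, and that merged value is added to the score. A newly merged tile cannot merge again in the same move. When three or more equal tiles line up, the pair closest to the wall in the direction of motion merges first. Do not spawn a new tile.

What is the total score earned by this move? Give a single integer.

Answer: 48

Derivation:
Slide up:
col 0: [32, 16, 8, 4] -> [32, 16, 8, 4]  score +0 (running 0)
col 1: [2, 4, 16, 2] -> [2, 4, 16, 2]  score +0 (running 0)
col 2: [2, 0, 16, 16] -> [2, 32, 0, 0]  score +32 (running 32)
col 3: [8, 8, 0, 32] -> [16, 32, 0, 0]  score +16 (running 48)
Board after move:
32  2  2 16
16  4 32 32
 8 16  0  0
 4  2  0  0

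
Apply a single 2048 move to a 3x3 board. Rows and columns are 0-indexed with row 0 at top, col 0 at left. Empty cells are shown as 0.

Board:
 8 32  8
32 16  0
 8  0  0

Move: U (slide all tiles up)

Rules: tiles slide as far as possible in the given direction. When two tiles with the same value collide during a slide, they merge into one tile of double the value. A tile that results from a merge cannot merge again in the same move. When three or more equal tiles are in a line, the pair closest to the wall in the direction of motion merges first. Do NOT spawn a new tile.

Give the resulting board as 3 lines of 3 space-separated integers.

Answer:  8 32  8
32 16  0
 8  0  0

Derivation:
Slide up:
col 0: [8, 32, 8] -> [8, 32, 8]
col 1: [32, 16, 0] -> [32, 16, 0]
col 2: [8, 0, 0] -> [8, 0, 0]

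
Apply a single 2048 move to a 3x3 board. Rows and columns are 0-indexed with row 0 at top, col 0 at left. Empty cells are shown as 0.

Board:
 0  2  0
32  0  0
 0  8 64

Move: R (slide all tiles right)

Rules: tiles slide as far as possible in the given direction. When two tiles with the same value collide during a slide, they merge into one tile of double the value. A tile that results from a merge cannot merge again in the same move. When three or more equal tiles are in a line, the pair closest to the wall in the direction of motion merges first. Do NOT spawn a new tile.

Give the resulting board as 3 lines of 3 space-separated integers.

Answer:  0  0  2
 0  0 32
 0  8 64

Derivation:
Slide right:
row 0: [0, 2, 0] -> [0, 0, 2]
row 1: [32, 0, 0] -> [0, 0, 32]
row 2: [0, 8, 64] -> [0, 8, 64]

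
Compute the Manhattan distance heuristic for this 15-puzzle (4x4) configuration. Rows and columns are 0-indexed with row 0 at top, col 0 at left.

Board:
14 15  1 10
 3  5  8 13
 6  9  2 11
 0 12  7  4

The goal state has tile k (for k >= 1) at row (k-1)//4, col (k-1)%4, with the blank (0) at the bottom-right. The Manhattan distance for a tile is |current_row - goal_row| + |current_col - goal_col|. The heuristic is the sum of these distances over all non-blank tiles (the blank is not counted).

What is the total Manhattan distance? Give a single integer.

Answer: 39

Derivation:
Tile 14: at (0,0), goal (3,1), distance |0-3|+|0-1| = 4
Tile 15: at (0,1), goal (3,2), distance |0-3|+|1-2| = 4
Tile 1: at (0,2), goal (0,0), distance |0-0|+|2-0| = 2
Tile 10: at (0,3), goal (2,1), distance |0-2|+|3-1| = 4
Tile 3: at (1,0), goal (0,2), distance |1-0|+|0-2| = 3
Tile 5: at (1,1), goal (1,0), distance |1-1|+|1-0| = 1
Tile 8: at (1,2), goal (1,3), distance |1-1|+|2-3| = 1
Tile 13: at (1,3), goal (3,0), distance |1-3|+|3-0| = 5
Tile 6: at (2,0), goal (1,1), distance |2-1|+|0-1| = 2
Tile 9: at (2,1), goal (2,0), distance |2-2|+|1-0| = 1
Tile 2: at (2,2), goal (0,1), distance |2-0|+|2-1| = 3
Tile 11: at (2,3), goal (2,2), distance |2-2|+|3-2| = 1
Tile 12: at (3,1), goal (2,3), distance |3-2|+|1-3| = 3
Tile 7: at (3,2), goal (1,2), distance |3-1|+|2-2| = 2
Tile 4: at (3,3), goal (0,3), distance |3-0|+|3-3| = 3
Sum: 4 + 4 + 2 + 4 + 3 + 1 + 1 + 5 + 2 + 1 + 3 + 1 + 3 + 2 + 3 = 39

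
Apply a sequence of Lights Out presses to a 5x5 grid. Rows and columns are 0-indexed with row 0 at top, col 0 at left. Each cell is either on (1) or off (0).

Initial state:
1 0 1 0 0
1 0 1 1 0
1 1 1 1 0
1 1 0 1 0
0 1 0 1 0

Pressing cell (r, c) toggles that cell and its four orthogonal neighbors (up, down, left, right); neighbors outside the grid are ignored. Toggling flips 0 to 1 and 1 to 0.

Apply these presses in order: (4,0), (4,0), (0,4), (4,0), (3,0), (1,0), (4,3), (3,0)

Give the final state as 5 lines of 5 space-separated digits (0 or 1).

After press 1 at (4,0):
1 0 1 0 0
1 0 1 1 0
1 1 1 1 0
0 1 0 1 0
1 0 0 1 0

After press 2 at (4,0):
1 0 1 0 0
1 0 1 1 0
1 1 1 1 0
1 1 0 1 0
0 1 0 1 0

After press 3 at (0,4):
1 0 1 1 1
1 0 1 1 1
1 1 1 1 0
1 1 0 1 0
0 1 0 1 0

After press 4 at (4,0):
1 0 1 1 1
1 0 1 1 1
1 1 1 1 0
0 1 0 1 0
1 0 0 1 0

After press 5 at (3,0):
1 0 1 1 1
1 0 1 1 1
0 1 1 1 0
1 0 0 1 0
0 0 0 1 0

After press 6 at (1,0):
0 0 1 1 1
0 1 1 1 1
1 1 1 1 0
1 0 0 1 0
0 0 0 1 0

After press 7 at (4,3):
0 0 1 1 1
0 1 1 1 1
1 1 1 1 0
1 0 0 0 0
0 0 1 0 1

After press 8 at (3,0):
0 0 1 1 1
0 1 1 1 1
0 1 1 1 0
0 1 0 0 0
1 0 1 0 1

Answer: 0 0 1 1 1
0 1 1 1 1
0 1 1 1 0
0 1 0 0 0
1 0 1 0 1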